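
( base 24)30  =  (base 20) 3c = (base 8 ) 110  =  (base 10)72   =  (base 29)2e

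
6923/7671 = 6923/7671 = 0.90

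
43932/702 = 62 + 68/117 = 62.58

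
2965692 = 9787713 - 6822021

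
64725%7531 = 4477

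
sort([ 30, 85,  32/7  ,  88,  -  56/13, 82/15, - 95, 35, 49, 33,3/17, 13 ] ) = [  -  95,-56/13,3/17,  32/7, 82/15,13 , 30,  33, 35, 49, 85, 88 ] 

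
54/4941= 2/183 = 0.01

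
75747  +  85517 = 161264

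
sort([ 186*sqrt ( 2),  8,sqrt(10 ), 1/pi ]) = [ 1/pi,sqrt (10),8,186*sqrt( 2) ] 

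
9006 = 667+8339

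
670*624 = 418080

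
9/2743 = 9/2743 = 0.00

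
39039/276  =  141 + 41/92 =141.45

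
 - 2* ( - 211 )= 422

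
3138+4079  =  7217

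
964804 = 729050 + 235754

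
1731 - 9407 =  - 7676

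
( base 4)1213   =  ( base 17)61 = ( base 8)147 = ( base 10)103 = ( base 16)67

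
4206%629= 432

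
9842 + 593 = 10435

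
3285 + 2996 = 6281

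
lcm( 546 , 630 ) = 8190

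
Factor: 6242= 2^1*3121^1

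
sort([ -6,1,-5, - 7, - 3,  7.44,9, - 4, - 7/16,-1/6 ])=[-7, -6,-5, - 4 ,-3, - 7/16, - 1/6,1,7.44 , 9 ] 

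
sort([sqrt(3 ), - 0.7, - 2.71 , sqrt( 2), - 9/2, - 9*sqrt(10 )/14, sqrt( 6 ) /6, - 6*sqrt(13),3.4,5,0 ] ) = [ - 6*sqrt(13 ), - 9/2, - 2.71,- 9*sqrt(10 ) /14, - 0.7, 0, sqrt ( 6) /6,sqrt(2),  sqrt(3 ),3.4, 5]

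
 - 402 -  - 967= 565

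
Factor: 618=2^1*3^1*103^1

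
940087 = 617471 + 322616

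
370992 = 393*944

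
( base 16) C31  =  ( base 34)2nr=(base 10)3121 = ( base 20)7G1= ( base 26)4g1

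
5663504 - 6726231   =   - 1062727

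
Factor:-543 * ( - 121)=65703 = 3^1*11^2*181^1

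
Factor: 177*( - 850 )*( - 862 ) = 129687900 = 2^2*3^1*5^2*17^1*59^1*431^1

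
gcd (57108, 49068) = 12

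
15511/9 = 15511/9 =1723.44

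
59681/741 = 80 + 401/741 = 80.54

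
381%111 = 48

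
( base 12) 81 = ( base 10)97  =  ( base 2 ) 1100001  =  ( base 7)166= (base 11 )89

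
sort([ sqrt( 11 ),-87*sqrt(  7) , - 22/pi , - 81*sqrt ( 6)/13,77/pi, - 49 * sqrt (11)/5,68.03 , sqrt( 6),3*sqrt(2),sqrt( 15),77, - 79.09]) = [ - 87*sqrt(7),- 79.09,  -  49*sqrt( 11) /5, - 81 * sqrt(6 )/13, - 22/pi,sqrt( 6),sqrt( 11 ),sqrt( 15),  3  *sqrt( 2), 77/pi, 68.03, 77 ]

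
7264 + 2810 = 10074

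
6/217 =6/217 = 0.03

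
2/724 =1/362 = 0.00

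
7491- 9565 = -2074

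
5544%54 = 36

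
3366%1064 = 174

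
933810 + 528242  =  1462052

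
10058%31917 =10058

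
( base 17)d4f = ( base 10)3840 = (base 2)111100000000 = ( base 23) 75m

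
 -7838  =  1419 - 9257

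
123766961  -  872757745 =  - 748990784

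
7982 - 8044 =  - 62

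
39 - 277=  - 238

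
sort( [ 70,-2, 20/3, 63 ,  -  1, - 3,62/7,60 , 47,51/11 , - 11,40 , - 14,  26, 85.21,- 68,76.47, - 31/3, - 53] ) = [-68, - 53, - 14, - 11, - 31/3, - 3, - 2, - 1, 51/11, 20/3,  62/7,26, 40,47,60,  63 , 70  ,  76.47, 85.21]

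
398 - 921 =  - 523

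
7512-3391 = 4121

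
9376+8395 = 17771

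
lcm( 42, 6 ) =42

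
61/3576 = 61/3576  =  0.02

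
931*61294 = 57064714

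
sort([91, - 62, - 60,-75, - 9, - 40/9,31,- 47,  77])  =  [ - 75, - 62, - 60, - 47, - 9, - 40/9,31, 77,91 ] 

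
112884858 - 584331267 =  - 471446409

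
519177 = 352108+167069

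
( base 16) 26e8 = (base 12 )5920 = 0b10011011101000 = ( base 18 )1CD6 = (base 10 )9960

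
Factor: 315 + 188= 503 = 503^1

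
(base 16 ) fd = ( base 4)3331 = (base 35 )78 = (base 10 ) 253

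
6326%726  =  518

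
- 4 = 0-4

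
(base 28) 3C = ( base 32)30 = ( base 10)96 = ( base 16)60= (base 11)88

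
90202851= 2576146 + 87626705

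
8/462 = 4/231 =0.02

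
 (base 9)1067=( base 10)790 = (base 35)mk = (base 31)pf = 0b1100010110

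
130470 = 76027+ 54443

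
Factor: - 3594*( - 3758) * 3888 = 2^6*3^6*599^1 * 1879^1  =  52512307776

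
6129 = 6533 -404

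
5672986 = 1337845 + 4335141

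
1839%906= 27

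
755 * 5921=4470355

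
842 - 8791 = - 7949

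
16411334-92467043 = -76055709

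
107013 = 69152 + 37861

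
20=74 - 54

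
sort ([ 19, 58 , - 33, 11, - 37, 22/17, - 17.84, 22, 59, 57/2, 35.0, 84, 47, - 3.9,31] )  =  [ - 37,  -  33,-17.84,-3.9, 22/17, 11,19, 22 , 57/2, 31,35.0, 47, 58,  59,84]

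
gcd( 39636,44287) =1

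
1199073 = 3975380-2776307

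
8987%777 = 440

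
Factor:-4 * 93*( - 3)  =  2^2*3^2*31^1 = 1116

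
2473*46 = 113758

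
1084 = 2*542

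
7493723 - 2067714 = 5426009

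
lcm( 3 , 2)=6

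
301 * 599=180299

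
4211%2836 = 1375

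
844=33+811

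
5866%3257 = 2609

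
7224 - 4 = 7220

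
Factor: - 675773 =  - 7^1*19^1*5081^1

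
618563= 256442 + 362121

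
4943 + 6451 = 11394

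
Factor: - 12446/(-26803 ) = 254/547 = 2^1*127^1* 547^(-1)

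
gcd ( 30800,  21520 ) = 80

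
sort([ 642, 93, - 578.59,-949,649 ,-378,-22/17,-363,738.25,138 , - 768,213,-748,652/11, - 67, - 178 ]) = [ - 949, - 768,-748, - 578.59, - 378, - 363, - 178,-67, - 22/17, 652/11, 93, 138, 213 , 642, 649, 738.25]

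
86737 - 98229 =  - 11492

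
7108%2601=1906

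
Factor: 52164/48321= 2^2*3^2* 13^( - 1 )*23^1*59^( - 1)=828/767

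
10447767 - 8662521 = 1785246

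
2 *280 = 560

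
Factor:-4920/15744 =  - 5/16 = -  2^ ( - 4 )*5^1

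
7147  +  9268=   16415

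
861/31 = 861/31 = 27.77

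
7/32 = 7/32 = 0.22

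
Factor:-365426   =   - 2^1*182713^1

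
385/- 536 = -1+151/536 = - 0.72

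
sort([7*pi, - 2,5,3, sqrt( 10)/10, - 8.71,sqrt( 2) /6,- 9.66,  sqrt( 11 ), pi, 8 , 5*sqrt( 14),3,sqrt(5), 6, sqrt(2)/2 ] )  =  [-9.66, - 8.71, - 2, sqrt (2 )/6, sqrt(10 ) /10, sqrt(2 ) /2, sqrt(5 ), 3,3,pi,sqrt( 11),5,6, 8, 5 * sqrt( 14),7* pi ]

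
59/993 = 59/993 =0.06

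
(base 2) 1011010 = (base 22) 42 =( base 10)90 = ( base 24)3i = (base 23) 3l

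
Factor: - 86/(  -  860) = 1/10 = 2^( - 1) * 5^( -1)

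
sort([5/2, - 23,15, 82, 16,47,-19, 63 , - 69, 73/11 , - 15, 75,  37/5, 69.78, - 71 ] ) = [ - 71,  -  69, - 23,  -  19, - 15, 5/2, 73/11, 37/5,15, 16, 47, 63, 69.78,75, 82]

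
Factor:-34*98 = - 3332 = -2^2*7^2*17^1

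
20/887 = 20/887  =  0.02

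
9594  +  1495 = 11089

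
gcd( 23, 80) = 1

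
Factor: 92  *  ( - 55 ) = -2^2*5^1*11^1*23^1 = - 5060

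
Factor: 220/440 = 1/2 = 2^( - 1)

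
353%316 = 37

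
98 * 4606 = 451388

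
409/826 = 409/826 = 0.50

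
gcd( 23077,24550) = 491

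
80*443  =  35440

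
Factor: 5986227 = 3^1*13^1*17^1*9029^1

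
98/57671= 98/57671  =  0.00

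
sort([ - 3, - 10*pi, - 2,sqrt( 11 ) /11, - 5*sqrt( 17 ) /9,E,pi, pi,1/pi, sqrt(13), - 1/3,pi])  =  [-10*pi, - 3, - 5* sqrt(17 )/9,-2, - 1/3,sqrt(11) /11, 1/pi,E,pi, pi,pi, sqrt(13 )]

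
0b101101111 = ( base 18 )127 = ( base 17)14a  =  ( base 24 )f7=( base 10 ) 367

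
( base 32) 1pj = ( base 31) 1se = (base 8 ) 3463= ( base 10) 1843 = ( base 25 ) 2ni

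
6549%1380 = 1029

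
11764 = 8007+3757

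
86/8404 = 43/4202 = 0.01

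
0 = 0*3740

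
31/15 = 2 + 1/15 = 2.07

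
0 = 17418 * 0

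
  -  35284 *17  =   - 599828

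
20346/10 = 10173/5 = 2034.60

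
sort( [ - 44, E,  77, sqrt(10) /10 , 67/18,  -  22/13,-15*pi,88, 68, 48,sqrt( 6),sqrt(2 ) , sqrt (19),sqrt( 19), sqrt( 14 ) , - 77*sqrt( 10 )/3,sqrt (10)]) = [ - 77*sqrt (10) /3,-15*pi, - 44,- 22/13, sqrt(10)/10, sqrt(2), sqrt(6),  E, sqrt( 10), 67/18, sqrt (14), sqrt(19), sqrt( 19 ), 48, 68,77, 88 ] 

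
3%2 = 1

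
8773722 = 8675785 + 97937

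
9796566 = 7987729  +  1808837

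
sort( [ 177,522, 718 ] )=[ 177 , 522,718]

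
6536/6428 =1  +  27/1607 = 1.02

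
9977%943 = 547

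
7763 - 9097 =-1334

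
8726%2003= 714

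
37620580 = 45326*830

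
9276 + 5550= 14826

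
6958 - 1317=5641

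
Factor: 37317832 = 2^3*269^1*17341^1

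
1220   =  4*305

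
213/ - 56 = - 213/56 = -3.80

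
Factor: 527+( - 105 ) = 2^1*211^1 = 422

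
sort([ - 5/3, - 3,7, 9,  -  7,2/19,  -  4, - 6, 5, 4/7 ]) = [-7, - 6,- 4,  -  3, - 5/3,  2/19, 4/7 , 5,7, 9]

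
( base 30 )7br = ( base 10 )6657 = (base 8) 15001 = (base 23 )CDA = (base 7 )25260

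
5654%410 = 324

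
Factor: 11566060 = 2^2*5^1*11^1 *19^1 * 2767^1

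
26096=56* 466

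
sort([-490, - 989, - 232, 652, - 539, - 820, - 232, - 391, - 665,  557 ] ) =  [ - 989,-820, - 665, - 539, - 490, - 391, - 232 , - 232,  557, 652 ] 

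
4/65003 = 4/65003=0.00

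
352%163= 26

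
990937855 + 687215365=1678153220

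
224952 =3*74984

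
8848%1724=228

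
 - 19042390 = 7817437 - 26859827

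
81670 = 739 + 80931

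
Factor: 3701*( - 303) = -3^1*101^1*3701^1= - 1121403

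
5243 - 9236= - 3993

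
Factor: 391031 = 391031^1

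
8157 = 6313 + 1844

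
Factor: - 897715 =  - 5^1*7^1*13^1 * 1973^1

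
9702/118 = 4851/59 = 82.22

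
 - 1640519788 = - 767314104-873205684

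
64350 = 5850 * 11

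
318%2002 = 318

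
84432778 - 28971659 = 55461119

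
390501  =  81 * 4821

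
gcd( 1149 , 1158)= 3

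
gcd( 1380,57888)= 12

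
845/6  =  845/6=140.83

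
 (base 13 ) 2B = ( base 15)27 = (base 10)37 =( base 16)25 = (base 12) 31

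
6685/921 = 6685/921 = 7.26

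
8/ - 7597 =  - 1 + 7589/7597= - 0.00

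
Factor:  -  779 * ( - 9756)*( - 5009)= - 2^2* 3^2*19^1*41^1 * 271^1*5009^1 = - 38068019316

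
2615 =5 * 523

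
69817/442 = 157 + 423/442 = 157.96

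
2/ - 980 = - 1 + 489/490 = - 0.00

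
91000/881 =91000/881= 103.29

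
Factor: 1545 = 3^1*5^1*  103^1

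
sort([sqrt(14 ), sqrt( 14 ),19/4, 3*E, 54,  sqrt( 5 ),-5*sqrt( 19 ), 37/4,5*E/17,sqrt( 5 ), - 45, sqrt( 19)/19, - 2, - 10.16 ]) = [-45, - 5*sqrt(19), -10.16, - 2,sqrt( 19)/19, 5 * E/17,sqrt( 5 ),sqrt(5 ), sqrt ( 14 ), sqrt( 14 ),19/4,3*E,37/4, 54 ]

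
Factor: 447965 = 5^1*7^1*12799^1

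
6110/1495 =4 + 2/23  =  4.09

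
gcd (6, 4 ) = 2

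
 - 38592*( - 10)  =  385920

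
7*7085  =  49595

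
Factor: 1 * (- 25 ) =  - 25 = - 5^2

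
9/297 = 1/33  =  0.03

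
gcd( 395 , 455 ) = 5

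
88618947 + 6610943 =95229890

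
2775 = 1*2775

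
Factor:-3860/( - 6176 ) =5/8 = 2^( - 3 )*5^1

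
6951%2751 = 1449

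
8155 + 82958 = 91113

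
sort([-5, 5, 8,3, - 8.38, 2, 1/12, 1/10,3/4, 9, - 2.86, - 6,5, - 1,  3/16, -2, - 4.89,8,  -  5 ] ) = [ - 8.38,-6,-5, - 5, - 4.89, - 2.86,-2 ,- 1, 1/12,1/10, 3/16, 3/4,2, 3, 5,5, 8, 8 , 9] 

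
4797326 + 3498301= 8295627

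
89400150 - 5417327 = 83982823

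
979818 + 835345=1815163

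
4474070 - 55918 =4418152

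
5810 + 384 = 6194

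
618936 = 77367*8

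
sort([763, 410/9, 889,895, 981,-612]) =[ -612, 410/9, 763,  889, 895, 981]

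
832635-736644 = 95991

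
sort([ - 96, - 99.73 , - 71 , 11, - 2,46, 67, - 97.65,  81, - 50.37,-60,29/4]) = [ - 99.73, - 97.65, - 96, - 71, - 60,-50.37 , - 2,29/4,11,  46,67 , 81 ] 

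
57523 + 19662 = 77185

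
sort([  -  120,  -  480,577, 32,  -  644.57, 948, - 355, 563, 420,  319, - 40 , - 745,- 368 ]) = [ - 745, -644.57, - 480, - 368 , - 355, - 120, - 40,32, 319, 420 , 563, 577,948]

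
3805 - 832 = 2973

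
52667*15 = 790005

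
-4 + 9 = 5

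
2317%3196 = 2317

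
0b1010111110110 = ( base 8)12766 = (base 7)22251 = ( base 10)5622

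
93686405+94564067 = 188250472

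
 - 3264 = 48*( - 68)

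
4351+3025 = 7376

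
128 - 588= -460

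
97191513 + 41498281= 138689794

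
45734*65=2972710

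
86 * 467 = 40162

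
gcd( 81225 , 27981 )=9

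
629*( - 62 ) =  - 38998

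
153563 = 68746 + 84817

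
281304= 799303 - 517999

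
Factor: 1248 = 2^5*3^1 * 13^1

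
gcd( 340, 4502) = 2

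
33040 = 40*826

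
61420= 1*61420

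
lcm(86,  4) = 172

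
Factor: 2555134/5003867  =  2^1*11^ ( - 1)*17^1*43^ ( - 1)*71^( - 1) * 149^( - 1 )*223^1*337^1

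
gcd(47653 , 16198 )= 1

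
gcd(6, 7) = 1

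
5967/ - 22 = -272 + 17/22 = - 271.23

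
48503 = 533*91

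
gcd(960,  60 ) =60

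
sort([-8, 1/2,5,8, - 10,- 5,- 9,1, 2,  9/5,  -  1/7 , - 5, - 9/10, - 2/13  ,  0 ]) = [ - 10,- 9, - 8 , - 5, - 5, - 9/10, - 2/13, - 1/7, 0, 1/2,1, 9/5, 2, 5,8]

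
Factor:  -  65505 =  - 3^1*5^1*  11^1*397^1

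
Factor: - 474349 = -347^1*1367^1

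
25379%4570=2529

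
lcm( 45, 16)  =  720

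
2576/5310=1288/2655  =  0.49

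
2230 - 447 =1783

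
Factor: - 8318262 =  - 2^1*3^1*1386377^1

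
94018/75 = 94018/75   =  1253.57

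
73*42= 3066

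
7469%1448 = 229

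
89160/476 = 22290/119 = 187.31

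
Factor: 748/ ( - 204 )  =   - 11/3= - 3^(-1 )*11^1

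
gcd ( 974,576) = 2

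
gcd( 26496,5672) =8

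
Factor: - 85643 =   -  85643^1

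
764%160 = 124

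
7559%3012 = 1535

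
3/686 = 3/686 = 0.00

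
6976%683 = 146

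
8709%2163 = 57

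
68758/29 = 2370+28/29=   2370.97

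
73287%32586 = 8115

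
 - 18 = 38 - 56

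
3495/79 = 44 + 19/79 = 44.24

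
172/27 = 172/27 =6.37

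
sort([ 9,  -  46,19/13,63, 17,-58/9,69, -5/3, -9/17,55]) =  [  -  46,-58/9, - 5/3,- 9/17, 19/13 , 9, 17,55,63,  69 ] 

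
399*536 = 213864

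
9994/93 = 107 + 43/93= 107.46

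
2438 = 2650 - 212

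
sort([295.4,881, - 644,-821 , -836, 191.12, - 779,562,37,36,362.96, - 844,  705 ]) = [ - 844, - 836, - 821, - 779 , - 644 , 36,37,191.12, 295.4,362.96,562,705,  881 ]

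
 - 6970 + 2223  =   - 4747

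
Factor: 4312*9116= 39308192=2^5*7^2*11^1*43^1*53^1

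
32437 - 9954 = 22483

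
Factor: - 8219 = -8219^1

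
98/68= 49/34  =  1.44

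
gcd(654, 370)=2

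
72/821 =72/821 = 0.09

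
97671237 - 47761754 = 49909483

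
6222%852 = 258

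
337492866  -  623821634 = - 286328768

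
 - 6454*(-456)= 2943024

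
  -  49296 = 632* ( - 78 )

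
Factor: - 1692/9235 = - 2^2*3^2*5^( - 1)*47^1*1847^( - 1)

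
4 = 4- 0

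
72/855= 8/95 = 0.08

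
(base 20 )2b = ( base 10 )51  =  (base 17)30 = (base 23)25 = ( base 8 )63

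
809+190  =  999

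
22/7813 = 22/7813 = 0.00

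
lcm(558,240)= 22320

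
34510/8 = 4313  +  3/4 = 4313.75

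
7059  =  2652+4407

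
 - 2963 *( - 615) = 1822245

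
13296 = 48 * 277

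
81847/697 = 117 + 298/697 = 117.43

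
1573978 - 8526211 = - 6952233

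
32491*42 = 1364622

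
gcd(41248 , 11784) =8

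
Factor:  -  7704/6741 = - 2^3*7^(-1) = - 8/7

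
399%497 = 399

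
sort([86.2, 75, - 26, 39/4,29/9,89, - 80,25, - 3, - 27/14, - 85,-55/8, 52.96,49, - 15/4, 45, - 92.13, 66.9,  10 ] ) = [-92.13, - 85 , - 80 , - 26 , - 55/8,  -  15/4, - 3,-27/14, 29/9, 39/4,10, 25, 45,49,52.96, 66.9,  75,  86.2,89 ] 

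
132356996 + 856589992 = 988946988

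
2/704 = 1/352 = 0.00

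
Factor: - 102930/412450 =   -  141/565 = - 3^1*5^( -1)*47^1*113^(-1) 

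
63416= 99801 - 36385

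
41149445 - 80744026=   -  39594581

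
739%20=19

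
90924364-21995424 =68928940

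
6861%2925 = 1011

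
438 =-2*( - 219 )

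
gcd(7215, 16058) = 37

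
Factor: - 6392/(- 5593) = 2^3*7^ ( - 1) = 8/7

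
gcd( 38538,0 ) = 38538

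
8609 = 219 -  - 8390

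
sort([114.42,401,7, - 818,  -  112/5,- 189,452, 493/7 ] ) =[  -  818, -189, - 112/5,7,493/7,114.42, 401,  452]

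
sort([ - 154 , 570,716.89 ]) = [ - 154,  570 , 716.89] 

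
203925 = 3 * 67975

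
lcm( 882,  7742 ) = 69678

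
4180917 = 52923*79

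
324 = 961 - 637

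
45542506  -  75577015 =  - 30034509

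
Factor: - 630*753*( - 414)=2^2  *3^5*5^1*7^1*23^1*251^1 = 196397460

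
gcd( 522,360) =18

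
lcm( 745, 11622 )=58110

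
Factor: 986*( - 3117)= - 2^1*3^1 *17^1*29^1*1039^1  =  -  3073362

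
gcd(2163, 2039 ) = 1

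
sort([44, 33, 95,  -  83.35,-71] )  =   [ - 83.35, - 71, 33, 44,95 ] 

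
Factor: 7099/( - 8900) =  - 2^(-2)*5^( - 2 )*31^1*89^( - 1 )*229^1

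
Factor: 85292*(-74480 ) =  - 6352548160 = -2^6*5^1 * 7^2  *19^1*21323^1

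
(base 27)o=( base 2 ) 11000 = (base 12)20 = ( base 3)220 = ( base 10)24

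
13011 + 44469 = 57480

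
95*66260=6294700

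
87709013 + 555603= 88264616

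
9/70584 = 3/23528 = 0.00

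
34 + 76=110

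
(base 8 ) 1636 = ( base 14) 4a2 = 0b1110011110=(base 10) 926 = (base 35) qg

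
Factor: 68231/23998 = 961/338 = 2^( - 1)*13^ (-2)*31^2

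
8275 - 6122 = 2153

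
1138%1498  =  1138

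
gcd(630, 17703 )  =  63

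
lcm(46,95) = 4370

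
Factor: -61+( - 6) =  - 67 = - 67^1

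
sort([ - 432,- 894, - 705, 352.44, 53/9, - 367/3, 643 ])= [ - 894, - 705, - 432,  -  367/3,53/9,  352.44, 643]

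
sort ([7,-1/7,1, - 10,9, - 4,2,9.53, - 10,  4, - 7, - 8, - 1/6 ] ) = [ - 10, - 10, - 8,-7,-4, - 1/6, - 1/7, 1,2, 4,7,9,9.53 ] 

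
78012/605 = 7092/55= 128.95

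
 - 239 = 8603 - 8842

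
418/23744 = 209/11872 = 0.02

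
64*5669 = 362816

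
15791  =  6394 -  - 9397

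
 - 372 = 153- 525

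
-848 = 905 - 1753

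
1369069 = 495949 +873120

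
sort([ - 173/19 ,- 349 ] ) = [ - 349, - 173/19]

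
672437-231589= 440848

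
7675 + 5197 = 12872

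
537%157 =66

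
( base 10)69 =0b1000101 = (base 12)59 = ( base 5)234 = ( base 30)29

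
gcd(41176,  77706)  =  2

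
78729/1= 78729=78729.00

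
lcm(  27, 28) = 756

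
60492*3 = 181476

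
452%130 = 62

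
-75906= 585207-661113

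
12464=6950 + 5514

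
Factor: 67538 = 2^1*33769^1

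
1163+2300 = 3463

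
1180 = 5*236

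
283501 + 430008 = 713509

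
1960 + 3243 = 5203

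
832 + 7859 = 8691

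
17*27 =459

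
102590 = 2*51295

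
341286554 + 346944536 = 688231090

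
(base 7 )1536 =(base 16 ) 267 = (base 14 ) 31d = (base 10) 615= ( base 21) 186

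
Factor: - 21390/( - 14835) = 62/43 = 2^1*31^1 * 43^( - 1 )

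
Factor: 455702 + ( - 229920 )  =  225782 = 2^1*79^1*1429^1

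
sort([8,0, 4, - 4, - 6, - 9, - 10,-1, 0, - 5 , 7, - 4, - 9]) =[-10, - 9, - 9, - 6, - 5,-4, - 4, - 1,0,0, 4,7,8 ] 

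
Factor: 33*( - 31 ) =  - 1023 = - 3^1*11^1* 31^1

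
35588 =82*434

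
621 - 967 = - 346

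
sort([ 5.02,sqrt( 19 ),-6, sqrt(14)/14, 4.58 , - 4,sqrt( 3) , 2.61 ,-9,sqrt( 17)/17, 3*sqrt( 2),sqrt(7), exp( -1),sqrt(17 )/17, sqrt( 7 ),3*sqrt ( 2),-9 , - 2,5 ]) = [-9, - 9, - 6, - 4, - 2, sqrt(17)/17,sqrt( 17) /17, sqrt(14)/14,exp(-1) , sqrt( 3),2.61,sqrt(7) , sqrt( 7),  3  *  sqrt(2),3*sqrt (2),sqrt( 19),4.58 , 5,5.02]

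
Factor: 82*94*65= 501020 = 2^2*5^1*13^1*41^1*47^1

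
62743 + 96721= 159464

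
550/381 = 1  +  169/381= 1.44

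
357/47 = 7 + 28/47 = 7.60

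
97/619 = 97/619  =  0.16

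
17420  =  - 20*( - 871)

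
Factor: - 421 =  - 421^1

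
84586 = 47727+36859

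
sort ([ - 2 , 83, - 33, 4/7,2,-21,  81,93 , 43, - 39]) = [ - 39 , - 33, - 21,-2, 4/7,2,43, 81 , 83, 93]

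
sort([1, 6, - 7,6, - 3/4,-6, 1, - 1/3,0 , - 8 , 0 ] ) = [-8,-7, - 6, - 3/4, - 1/3,0,0,  1, 1,6, 6] 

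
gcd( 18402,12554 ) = 2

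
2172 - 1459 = 713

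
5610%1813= 171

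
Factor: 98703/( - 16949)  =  -3^2*11^1*17^(- 1 )=- 99/17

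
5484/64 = 85 +11/16 = 85.69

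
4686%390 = 6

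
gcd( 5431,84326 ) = 1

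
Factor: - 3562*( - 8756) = 2^3  *  11^1*13^1*137^1 * 199^1 = 31188872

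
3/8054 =3/8054 = 0.00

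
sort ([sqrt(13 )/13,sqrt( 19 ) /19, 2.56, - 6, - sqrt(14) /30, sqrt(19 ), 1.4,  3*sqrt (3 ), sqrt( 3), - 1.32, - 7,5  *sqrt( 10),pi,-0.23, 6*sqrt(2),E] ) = [ - 7, - 6,-1.32, - 0.23,  -  sqrt(14 ) /30, sqrt( 19)/19, sqrt( 13) /13,1.4,sqrt(3),2.56,E,pi,sqrt(19) , 3 *sqrt(3 ),  6 *sqrt(2), 5 * sqrt(10 ) ]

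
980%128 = 84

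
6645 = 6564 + 81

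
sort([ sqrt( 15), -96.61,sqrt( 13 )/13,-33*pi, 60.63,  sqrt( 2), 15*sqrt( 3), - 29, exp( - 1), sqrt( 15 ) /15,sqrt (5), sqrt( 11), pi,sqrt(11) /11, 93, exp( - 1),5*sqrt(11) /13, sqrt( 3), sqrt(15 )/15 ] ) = [  -  33*pi, - 96.61,-29 , sqrt( 15 ) /15, sqrt(15)/15,sqrt( 13) /13, sqrt( 11) /11,  exp( - 1), exp(-1 ),5*sqrt(11 )/13, sqrt( 2), sqrt (3),  sqrt(5), pi, sqrt(11), sqrt( 15), 15*sqrt( 3 ),60.63,93 ]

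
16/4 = 4 = 4.00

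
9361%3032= 265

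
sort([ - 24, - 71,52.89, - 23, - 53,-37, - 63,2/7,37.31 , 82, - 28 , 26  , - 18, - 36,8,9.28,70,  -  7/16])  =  [ -71 , - 63, - 53, - 37,-36,-28, - 24, -23,-18 ,-7/16,2/7 , 8 , 9.28 , 26,  37.31,  52.89,70,82]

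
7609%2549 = 2511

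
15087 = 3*5029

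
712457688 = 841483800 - 129026112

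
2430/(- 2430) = -1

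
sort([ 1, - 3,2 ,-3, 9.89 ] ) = [ - 3,- 3,1, 2,9.89 ] 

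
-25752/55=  - 469 + 43/55 = - 468.22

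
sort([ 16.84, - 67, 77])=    [ - 67, 16.84, 77] 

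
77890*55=4283950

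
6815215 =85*80179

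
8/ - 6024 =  - 1/753   =  - 0.00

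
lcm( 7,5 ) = 35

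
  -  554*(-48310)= 26763740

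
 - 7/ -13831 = 7/13831 =0.00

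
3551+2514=6065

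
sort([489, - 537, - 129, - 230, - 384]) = [ - 537 ,-384, - 230, - 129,489] 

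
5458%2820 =2638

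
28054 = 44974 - 16920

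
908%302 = 2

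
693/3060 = 77/340 = 0.23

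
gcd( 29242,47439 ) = 1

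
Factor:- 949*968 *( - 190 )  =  2^4 *5^1*11^2*13^1*19^1*73^1 = 174540080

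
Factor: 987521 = 499^1*1979^1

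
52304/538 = 97+59/269 = 97.22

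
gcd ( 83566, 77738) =94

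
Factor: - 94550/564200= - 61/364  =  - 2^( -2 )*7^( - 1)*13^( -1)*61^1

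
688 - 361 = 327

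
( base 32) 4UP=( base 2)1001111011001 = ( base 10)5081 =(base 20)ce1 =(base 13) 240b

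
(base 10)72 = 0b1001000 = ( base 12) 60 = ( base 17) 44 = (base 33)26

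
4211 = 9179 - 4968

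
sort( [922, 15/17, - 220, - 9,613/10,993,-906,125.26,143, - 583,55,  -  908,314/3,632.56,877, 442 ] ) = [-908, - 906, - 583,  -  220, - 9,15/17,55,  613/10,314/3 , 125.26,143 , 442, 632.56,  877,922, 993]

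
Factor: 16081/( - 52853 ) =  - 13^1*17^(-1)* 1237^1 * 3109^( - 1 )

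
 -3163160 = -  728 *4345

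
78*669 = 52182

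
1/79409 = 1/79409 = 0.00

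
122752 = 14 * 8768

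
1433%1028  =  405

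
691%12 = 7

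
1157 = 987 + 170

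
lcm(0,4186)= 0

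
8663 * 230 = 1992490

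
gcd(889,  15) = 1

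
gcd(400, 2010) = 10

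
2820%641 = 256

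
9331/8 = 9331/8 = 1166.38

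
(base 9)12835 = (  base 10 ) 8699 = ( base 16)21FB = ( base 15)289e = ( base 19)151G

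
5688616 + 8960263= 14648879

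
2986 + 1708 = 4694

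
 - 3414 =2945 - 6359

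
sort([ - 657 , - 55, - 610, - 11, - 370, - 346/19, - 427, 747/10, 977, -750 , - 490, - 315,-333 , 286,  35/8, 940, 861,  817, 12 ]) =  [  -  750, - 657, - 610, - 490, - 427, - 370, - 333, - 315, - 55, - 346/19,  -  11,  35/8, 12,747/10, 286, 817 , 861,940,977 ]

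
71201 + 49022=120223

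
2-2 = 0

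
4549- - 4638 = 9187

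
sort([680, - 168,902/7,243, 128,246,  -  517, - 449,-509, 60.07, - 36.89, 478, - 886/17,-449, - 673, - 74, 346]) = [-673,-517,- 509, -449, - 449,  -  168, -74,-886/17,-36.89, 60.07 , 128, 902/7 , 243, 246,  346, 478,680]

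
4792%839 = 597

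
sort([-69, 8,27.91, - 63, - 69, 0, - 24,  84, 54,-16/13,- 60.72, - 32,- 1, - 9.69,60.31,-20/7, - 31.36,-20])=[-69, - 69, - 63, - 60.72, -32, - 31.36, -24, - 20, - 9.69, - 20/7,- 16/13,  -  1,0, 8,27.91, 54,60.31,  84 ]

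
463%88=23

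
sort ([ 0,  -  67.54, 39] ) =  [ - 67.54, 0,  39]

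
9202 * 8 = 73616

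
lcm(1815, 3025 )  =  9075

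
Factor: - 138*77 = -2^1*3^1*7^1*11^1*23^1 = - 10626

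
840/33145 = 24/947= 0.03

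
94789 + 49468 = 144257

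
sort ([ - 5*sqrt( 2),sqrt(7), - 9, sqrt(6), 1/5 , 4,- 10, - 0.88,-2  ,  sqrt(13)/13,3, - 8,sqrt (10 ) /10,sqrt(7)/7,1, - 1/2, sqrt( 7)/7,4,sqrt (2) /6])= [-10 ,  -  9, - 8, - 5*sqrt( 2), - 2, - 0.88,- 1/2,1/5,sqrt (2)/6, sqrt( 13)/13,sqrt( 10)/10,sqrt ( 7)/7,sqrt( 7)/7, 1, sqrt(6),sqrt( 7 ), 3, 4,4] 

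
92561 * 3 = 277683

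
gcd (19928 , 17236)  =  4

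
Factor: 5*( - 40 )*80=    - 16000=- 2^7 *5^3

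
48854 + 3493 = 52347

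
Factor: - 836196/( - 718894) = 2^1*3^1*11^( - 1)*17^1*41^( - 1 ) * 797^( - 1 )*4099^1 = 418098/359447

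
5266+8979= 14245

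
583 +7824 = 8407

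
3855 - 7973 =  - 4118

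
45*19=855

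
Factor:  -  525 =  -  3^1*5^2*7^1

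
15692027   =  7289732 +8402295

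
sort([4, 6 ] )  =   [ 4, 6]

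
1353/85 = 15 + 78/85 = 15.92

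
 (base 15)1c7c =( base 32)61g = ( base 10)6192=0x1830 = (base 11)471a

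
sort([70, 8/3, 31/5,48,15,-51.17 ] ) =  [-51.17,8/3, 31/5,15,48, 70] 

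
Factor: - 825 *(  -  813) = 670725 = 3^2*5^2*11^1 * 271^1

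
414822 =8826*47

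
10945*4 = 43780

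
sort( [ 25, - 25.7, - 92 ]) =[ - 92,  -  25.7, 25 ]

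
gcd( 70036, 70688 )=4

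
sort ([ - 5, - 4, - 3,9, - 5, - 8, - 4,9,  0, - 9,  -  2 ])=[ - 9, - 8, -5, - 5,-4, - 4, - 3,  -  2,  0, 9 , 9] 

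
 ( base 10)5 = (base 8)5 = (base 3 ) 12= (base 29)5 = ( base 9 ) 5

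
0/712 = 0= 0.00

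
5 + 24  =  29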